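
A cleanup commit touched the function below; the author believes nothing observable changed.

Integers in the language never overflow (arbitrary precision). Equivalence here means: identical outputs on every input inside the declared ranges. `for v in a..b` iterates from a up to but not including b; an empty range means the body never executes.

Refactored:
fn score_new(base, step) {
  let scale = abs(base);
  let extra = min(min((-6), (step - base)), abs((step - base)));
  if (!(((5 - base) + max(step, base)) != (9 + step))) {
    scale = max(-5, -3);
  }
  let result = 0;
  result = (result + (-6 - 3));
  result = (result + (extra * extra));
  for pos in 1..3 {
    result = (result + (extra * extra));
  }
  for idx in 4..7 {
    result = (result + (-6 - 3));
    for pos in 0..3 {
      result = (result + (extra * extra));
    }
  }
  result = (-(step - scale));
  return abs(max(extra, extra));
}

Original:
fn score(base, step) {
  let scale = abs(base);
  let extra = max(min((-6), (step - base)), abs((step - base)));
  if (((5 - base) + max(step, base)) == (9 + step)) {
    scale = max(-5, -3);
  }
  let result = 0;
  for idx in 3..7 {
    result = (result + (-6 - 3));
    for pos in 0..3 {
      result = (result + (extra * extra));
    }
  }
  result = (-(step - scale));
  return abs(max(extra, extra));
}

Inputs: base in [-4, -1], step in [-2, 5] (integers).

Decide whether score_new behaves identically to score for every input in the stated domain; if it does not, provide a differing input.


The rewrite breaks on base=-4, step=-2, where the results are 2 and 6.
score: scale becomes 4; next extra becomes 2; next (((5 - base) + max(step, base)) == (9 + step)) evaluates to true; next scale becomes -3; next result becomes 0; next at idx=3:; next result becomes -9; next at pos=0:; next result becomes -5; next at pos=1:; next result becomes -1; next at pos=2:; next result becomes 3; next at idx=4:; next result becomes -6; next at pos=0:; next result becomes -2; next at pos=1:; next result becomes 2; next at pos=2:; next result becomes 6; next at idx=5:; next result becomes -3; next at pos=0:; next result becomes 1; next at pos=1:; next result becomes 5; next at pos=2:; next result becomes 9; next at idx=6:; next result becomes 0; next at pos=0:; next result becomes 4; next at pos=1:; next result becomes 8; next at pos=2:; next result becomes 12; next result becomes -1; next final value 2
score_new: scale becomes 4; next extra becomes -6; next (!(((5 - base) + max(step, base)) != (9 + step))) evaluates to true; next scale becomes -3; next result becomes 0; next result becomes -9; next result becomes 27; next at pos=1:; next result becomes 63; next at pos=2:; next result becomes 99; next at idx=4:; next result becomes 90; next at pos=0:; next result becomes 126; next at pos=1:; next result becomes 162; next at pos=2:; next result becomes 198; next at idx=5:; next result becomes 189; next at pos=0:; next result becomes 225; next at pos=1:; next result becomes 261; next at pos=2:; next result becomes 297; next at idx=6:; next result becomes 288; next at pos=0:; next result becomes 324; next at pos=1:; next result becomes 360; next at pos=2:; next result becomes 396; next result becomes -1; next final value 6
verdict: not equivalent; witness: base=-4, step=-2


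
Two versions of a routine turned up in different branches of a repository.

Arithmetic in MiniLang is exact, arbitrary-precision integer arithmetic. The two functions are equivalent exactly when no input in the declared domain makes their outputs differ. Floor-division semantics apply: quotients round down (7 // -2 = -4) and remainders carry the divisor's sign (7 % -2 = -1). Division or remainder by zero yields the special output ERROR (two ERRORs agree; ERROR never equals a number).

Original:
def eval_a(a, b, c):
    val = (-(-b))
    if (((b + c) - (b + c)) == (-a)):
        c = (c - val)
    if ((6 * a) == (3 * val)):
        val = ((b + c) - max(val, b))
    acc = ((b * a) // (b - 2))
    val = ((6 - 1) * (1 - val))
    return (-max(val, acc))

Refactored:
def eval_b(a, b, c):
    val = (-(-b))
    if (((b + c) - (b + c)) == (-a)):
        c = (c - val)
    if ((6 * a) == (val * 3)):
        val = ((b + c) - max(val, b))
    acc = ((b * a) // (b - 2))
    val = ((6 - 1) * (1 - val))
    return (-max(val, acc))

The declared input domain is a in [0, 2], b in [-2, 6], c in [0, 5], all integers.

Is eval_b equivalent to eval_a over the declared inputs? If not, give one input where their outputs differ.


The two versions differ — the changes include same computation, different form.
Spot check at a=1, b=0, c=1 — eval_a: val = 0; (((b + c) - (b + c)) == (-a)) -> false; ((6 * a) == (3 * val)) -> false; acc = 0; val = 5; return -5. eval_b: val = 0; (((b + c) - (b + c)) == (-a)) -> false; ((6 * a) == (val * 3)) -> false; acc = 0; val = 5; return -5. Both give -5.
Sweeping the whole domain (162 inputs) finds no disagreement.
verdict: equivalent


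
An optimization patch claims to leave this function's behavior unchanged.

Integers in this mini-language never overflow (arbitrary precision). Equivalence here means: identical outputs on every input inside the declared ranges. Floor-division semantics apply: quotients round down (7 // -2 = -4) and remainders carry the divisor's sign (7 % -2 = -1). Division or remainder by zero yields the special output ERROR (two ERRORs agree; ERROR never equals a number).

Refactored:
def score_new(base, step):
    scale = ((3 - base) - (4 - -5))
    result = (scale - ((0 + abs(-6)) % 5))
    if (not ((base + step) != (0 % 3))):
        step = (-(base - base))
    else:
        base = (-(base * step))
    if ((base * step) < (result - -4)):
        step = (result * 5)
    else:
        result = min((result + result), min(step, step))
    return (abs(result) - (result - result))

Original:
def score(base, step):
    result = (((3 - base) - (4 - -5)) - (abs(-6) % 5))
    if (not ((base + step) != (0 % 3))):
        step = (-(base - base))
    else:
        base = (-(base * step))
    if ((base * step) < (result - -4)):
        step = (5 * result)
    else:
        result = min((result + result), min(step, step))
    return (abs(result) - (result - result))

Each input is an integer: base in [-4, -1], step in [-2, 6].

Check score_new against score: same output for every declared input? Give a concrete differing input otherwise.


The two are interchangeable: constant usage differs, local variable names differ, arithmetic usage differs, statement counts differ, and every declared input agrees.
Spot check at base=-4, step=4 — score: result := -3 | (not ((base + step) != (0 % 3))): true | step := 0 | ((base * step) < (result - -4)): true | step := -15 | result 3. score_new: scale := -2 | result := -3 | (not ((base + step) != (0 % 3))): true | step := 0 | ((base * step) < (result - -4)): true | step := -15 | result 3. Both give 3.
An exhaustive pass over the 36 declared inputs shows identical outputs.
verdict: equivalent


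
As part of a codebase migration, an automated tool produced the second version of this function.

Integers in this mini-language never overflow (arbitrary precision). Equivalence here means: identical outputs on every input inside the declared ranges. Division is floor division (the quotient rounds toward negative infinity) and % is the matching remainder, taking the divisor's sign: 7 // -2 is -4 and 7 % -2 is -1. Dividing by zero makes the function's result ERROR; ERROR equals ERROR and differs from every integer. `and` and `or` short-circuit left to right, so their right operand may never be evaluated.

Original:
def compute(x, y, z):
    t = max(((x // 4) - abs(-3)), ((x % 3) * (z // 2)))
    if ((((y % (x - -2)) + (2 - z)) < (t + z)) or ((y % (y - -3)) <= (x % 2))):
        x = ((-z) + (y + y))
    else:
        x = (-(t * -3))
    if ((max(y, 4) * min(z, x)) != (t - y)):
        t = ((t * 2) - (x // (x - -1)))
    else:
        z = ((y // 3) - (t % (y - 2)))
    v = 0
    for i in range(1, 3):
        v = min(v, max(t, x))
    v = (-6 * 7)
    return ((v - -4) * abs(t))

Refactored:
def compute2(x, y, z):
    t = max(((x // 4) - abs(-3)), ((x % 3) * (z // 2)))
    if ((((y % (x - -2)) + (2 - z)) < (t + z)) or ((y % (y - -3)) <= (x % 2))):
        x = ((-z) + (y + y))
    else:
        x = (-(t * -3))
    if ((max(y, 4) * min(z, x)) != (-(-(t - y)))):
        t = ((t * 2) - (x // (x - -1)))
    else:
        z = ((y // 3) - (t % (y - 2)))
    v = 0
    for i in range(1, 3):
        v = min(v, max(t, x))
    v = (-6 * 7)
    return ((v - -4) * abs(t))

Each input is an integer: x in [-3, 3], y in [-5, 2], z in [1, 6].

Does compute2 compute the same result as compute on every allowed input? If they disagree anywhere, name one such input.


Side by side, the visible changes include: same computation, different form.
As a probe, take x=2, y=-5, z=3: compute runs t := 2 | ((((y % (x - -2)) + (2 - z)) < (t + z)) or ((y % (y - -3)) <= (x % 2))): true | x := -13 | ((max(y, 4) * min(z, x)) != (t - y)): true | t := 3 | v := 0 | iter i=1: | v := 0 | iter i=2: | v := 0 | v := -42 | result -114; compute2 runs t := 2 | ((((y % (x - -2)) + (2 - z)) < (t + z)) or ((y % (y - -3)) <= (x % 2))): true | x := -13 | ((max(y, 4) * min(z, x)) != (-(-(t - y)))): true | t := 3 | v := 0 | iter i=1: | v := 0 | iter i=2: | v := 0 | v := -42 | result -114; both end at -114.
Checked all 336 inputs in the declared domain: the outputs agree on every one.
verdict: equivalent


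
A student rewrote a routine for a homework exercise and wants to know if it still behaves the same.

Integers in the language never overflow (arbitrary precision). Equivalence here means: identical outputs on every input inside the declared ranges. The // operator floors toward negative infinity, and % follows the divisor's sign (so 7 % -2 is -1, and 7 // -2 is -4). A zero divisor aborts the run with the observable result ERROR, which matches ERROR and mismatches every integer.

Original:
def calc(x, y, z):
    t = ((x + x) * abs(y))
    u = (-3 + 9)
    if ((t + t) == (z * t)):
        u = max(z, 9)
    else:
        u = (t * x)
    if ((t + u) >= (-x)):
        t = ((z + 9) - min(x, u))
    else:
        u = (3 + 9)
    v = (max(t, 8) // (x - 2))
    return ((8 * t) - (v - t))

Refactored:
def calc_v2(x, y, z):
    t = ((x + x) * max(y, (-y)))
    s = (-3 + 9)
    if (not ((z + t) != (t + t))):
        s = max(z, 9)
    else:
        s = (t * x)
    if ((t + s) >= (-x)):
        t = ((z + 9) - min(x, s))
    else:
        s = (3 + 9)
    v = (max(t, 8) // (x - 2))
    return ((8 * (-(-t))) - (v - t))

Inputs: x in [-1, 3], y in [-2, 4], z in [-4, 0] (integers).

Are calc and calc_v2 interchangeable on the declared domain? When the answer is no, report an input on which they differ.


Run the pair on x=-1, y=-2, z=-4.
calc: t=-4, then u=6, then ((t + t) == (z * t)) is false, then u=4, then ((t + u) >= (-x)) is false, then u=12, then v=-3, then returns -33
calc_v2: t=-4, then s=6, then (not ((z + t) != (t + t))) is true, then s=9, then ((t + s) >= (-x)) is true, then t=6, then v=-3, then returns 57
-33 vs 57 — the two versions disagree here.
verdict: not equivalent; witness: x=-1, y=-2, z=-4


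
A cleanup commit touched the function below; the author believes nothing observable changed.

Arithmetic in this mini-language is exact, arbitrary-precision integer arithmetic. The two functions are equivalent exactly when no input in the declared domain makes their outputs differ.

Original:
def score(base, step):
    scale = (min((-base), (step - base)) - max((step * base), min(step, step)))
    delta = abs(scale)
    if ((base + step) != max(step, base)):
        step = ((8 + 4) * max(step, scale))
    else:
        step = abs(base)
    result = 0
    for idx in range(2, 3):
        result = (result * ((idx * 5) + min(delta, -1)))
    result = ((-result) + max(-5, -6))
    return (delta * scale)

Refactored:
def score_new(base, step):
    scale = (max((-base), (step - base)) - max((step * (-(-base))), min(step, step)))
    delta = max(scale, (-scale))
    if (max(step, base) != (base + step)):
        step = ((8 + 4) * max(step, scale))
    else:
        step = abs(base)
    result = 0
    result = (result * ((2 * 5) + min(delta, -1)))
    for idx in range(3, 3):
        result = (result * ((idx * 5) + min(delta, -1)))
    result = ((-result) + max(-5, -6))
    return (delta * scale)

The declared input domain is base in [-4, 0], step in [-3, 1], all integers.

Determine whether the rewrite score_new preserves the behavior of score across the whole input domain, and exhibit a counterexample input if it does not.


Try base=-4, step=-3.
score: scale=-11, then delta=11, then ((base + step) != max(step, base)) is true, then step=-36, then result=0, then (idx=2), then result=0, then result=-5, then returns -121
score_new: scale=-8, then delta=8, then (max(step, base) != (base + step)) is true, then step=-36, then result=0, then result=0, then the loop over idx runs zero times, then result=-5, then returns -64
-121 vs -64 — the two versions disagree here.
verdict: not equivalent; witness: base=-4, step=-3


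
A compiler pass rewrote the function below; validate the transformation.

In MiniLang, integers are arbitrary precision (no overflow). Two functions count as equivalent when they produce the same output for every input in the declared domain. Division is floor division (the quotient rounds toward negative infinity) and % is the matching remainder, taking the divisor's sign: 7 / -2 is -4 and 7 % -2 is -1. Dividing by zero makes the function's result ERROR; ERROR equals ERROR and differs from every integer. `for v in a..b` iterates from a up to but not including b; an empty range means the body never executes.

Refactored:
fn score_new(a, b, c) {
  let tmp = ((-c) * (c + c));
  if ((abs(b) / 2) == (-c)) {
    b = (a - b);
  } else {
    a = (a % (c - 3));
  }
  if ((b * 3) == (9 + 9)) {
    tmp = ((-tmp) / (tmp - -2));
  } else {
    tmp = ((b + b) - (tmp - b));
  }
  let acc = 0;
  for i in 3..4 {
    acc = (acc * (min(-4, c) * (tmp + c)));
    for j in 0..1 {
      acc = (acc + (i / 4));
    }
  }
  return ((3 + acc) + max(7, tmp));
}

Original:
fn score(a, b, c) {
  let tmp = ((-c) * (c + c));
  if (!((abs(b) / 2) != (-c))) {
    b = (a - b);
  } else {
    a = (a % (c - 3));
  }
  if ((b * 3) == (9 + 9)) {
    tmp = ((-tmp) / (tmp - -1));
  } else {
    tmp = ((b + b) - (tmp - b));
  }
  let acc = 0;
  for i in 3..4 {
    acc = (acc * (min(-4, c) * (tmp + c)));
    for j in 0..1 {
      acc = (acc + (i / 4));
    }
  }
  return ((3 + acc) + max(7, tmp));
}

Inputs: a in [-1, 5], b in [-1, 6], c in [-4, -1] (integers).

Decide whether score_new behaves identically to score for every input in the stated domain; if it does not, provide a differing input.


Consider the input a=-1, b=6, c=-1.
score: tmp=-2, then (!((abs(b) / 2) != (-c))) is false, then a=-1, then ((b * 3) == (9 + 9)) is true, then tmp=-2, then acc=0, then (i=3), then acc=0, then (j=0), then acc=0, then returns 10
score_new: tmp=-2, then ((abs(b) / 2) == (-c)) is false, then a=-1, then ((b * 3) == (9 + 9)) is true, then a zero divisor aborts: ERROR
10 != ERROR, so the rewrite changes behavior.
verdict: not equivalent; witness: a=-1, b=6, c=-1


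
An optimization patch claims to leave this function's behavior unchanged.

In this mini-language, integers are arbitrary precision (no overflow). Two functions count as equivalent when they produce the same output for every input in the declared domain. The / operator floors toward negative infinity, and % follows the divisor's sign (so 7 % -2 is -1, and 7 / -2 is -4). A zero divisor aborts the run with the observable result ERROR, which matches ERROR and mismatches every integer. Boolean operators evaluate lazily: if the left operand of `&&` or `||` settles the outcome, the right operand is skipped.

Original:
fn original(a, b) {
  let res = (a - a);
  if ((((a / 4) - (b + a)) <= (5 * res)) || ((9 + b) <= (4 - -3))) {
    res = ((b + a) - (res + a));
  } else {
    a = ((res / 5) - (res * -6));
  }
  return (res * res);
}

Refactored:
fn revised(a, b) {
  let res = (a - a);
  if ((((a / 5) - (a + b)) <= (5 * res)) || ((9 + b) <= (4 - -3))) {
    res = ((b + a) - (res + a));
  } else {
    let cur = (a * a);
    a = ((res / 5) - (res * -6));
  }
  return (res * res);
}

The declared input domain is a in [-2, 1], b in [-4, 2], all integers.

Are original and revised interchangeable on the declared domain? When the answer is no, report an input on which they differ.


Equivalent. The edit looks behavioral (`4` became `5`), but over these ranges it never changes the outcome.
Sweeping the whole domain (28 inputs) finds no disagreement.
One worked example (a=-2, b=1) — original: res becomes 0; next ((((a / 4) - (b + a)) <= (5 * res)) || ((9 + b) <= (4 - -3))) evaluates to true; next res becomes 1; next final value 1; revised: res becomes 0; next ((((a / 5) - (a + b)) <= (5 * res)) || ((9 + b) <= (4 - -3))) evaluates to true; next res becomes 1; next final value 1; agreement on 1.
verdict: equivalent


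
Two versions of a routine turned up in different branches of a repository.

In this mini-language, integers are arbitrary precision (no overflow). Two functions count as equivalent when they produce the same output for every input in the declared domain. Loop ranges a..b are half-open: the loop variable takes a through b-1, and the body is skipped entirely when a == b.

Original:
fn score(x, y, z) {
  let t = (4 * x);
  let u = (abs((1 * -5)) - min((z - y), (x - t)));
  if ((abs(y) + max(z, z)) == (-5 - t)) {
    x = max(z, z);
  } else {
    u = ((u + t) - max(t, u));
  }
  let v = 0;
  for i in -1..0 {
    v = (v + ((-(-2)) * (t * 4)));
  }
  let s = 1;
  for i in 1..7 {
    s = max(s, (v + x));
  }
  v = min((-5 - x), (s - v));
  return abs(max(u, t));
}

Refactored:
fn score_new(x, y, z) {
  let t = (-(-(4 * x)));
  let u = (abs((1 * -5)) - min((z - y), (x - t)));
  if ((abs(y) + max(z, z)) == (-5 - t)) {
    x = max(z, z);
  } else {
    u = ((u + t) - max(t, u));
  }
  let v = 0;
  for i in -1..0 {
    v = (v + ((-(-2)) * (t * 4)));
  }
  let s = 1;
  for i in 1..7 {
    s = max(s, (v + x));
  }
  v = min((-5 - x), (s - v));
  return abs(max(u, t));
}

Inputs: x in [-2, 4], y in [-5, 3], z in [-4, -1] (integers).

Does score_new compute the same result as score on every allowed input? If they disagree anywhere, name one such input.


The two are interchangeable: same computation, different form, and every declared input agrees.
Tracing x=4, y=3, z=-1: score: t := 16 | u := 17 | ((abs(y) + max(z, z)) == (-5 - t)): false | u := 16 | v := 0 | iter i=-1: | v := 128 | s := 1 | iter i=1: | s := 132 | iter i=2: | s := 132 | iter i=3: | s := 132 | iter i=4: | s := 132 | iter i=5: | s := 132 | iter i=6: | s := 132 | v := -9 | result 16 | score_new: t := 16 | u := 17 | ((abs(y) + max(z, z)) == (-5 - t)): false | u := 16 | v := 0 | iter i=-1: | v := 128 | s := 1 | iter i=1: | s := 132 | iter i=2: | s := 132 | iter i=3: | s := 132 | iter i=4: | s := 132 | iter i=5: | s := 132 | iter i=6: | s := 132 | v := -9 | result 16 — matching result 16.
Sweeping the whole domain (252 inputs) finds no disagreement.
verdict: equivalent


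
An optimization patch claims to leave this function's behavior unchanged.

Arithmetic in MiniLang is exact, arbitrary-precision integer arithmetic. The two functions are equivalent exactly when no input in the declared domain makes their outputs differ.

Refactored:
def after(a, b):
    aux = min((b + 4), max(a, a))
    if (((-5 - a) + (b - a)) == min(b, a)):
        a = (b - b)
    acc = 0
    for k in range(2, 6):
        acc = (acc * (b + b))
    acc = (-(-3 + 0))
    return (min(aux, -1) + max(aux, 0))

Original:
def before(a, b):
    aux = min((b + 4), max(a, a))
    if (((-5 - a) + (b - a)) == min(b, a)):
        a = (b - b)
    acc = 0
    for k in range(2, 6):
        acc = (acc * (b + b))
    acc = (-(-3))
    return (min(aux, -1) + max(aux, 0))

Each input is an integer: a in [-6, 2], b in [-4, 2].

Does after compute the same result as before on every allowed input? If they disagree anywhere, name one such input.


The two versions differ — the changes include arithmetic usage differs; constant usage differs.
As a probe, take a=2, b=-3: before runs aux=1, then (((-5 - a) + (b - a)) == min(b, a)) is false, then acc=0, then (k=2), then acc=0, then (k=3), then acc=0, then (k=4), then acc=0, then (k=5), then acc=0, then acc=3, then returns 0; after runs aux=1, then (((-5 - a) + (b - a)) == min(b, a)) is false, then acc=0, then (k=2), then acc=0, then (k=3), then acc=0, then (k=4), then acc=0, then (k=5), then acc=0, then acc=3, then returns 0; both end at 0.
An exhaustive pass over the 63 declared inputs shows identical outputs.
verdict: equivalent


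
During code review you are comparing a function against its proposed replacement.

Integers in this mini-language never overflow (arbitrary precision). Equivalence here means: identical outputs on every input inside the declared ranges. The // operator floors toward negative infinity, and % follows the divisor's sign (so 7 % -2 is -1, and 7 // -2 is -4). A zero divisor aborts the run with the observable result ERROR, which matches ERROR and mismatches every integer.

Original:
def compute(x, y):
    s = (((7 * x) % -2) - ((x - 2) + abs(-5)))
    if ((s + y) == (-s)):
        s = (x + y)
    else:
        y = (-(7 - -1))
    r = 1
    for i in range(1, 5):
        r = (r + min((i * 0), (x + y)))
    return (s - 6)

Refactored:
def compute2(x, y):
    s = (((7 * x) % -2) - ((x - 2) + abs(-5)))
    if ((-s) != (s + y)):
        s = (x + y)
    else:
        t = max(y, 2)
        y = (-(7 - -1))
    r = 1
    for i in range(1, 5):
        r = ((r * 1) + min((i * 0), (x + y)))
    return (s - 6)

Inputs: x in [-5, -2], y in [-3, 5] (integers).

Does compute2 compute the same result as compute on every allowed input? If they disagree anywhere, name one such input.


Run the pair on x=-5, y=-3.
compute: s=1, then ((s + y) == (-s)) is false, then y=-8, then r=1, then (i=1), then r=-12, then (i=2), then r=-25, then (i=3), then r=-38, then (i=4), then r=-51, then returns -5
compute2: s=1, then ((-s) != (s + y)) is true, then s=-8, then r=1, then (i=1), then r=-7, then (i=2), then r=-15, then (i=3), then r=-23, then (i=4), then r=-31, then returns -14
-5 and -14 differ, so these are not the same function on this domain.
verdict: not equivalent; witness: x=-5, y=-3


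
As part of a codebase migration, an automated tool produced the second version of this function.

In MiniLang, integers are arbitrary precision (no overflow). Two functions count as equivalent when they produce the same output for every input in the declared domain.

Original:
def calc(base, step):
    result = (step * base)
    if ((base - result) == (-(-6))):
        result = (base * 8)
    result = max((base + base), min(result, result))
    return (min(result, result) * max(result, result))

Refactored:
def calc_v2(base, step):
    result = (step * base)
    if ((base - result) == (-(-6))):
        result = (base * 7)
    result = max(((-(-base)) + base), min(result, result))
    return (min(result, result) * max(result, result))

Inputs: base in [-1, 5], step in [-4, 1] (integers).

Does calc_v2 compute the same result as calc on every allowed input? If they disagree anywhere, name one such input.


Take base=2, step=-2.
calc: result = -4; ((base - result) == (-(-6))) -> true; result = 16; result = 16; return 256
calc_v2: result = -4; ((base - result) == (-(-6))) -> true; result = 14; result = 14; return 196
256 != 196, so the rewrite changes behavior.
verdict: not equivalent; witness: base=2, step=-2


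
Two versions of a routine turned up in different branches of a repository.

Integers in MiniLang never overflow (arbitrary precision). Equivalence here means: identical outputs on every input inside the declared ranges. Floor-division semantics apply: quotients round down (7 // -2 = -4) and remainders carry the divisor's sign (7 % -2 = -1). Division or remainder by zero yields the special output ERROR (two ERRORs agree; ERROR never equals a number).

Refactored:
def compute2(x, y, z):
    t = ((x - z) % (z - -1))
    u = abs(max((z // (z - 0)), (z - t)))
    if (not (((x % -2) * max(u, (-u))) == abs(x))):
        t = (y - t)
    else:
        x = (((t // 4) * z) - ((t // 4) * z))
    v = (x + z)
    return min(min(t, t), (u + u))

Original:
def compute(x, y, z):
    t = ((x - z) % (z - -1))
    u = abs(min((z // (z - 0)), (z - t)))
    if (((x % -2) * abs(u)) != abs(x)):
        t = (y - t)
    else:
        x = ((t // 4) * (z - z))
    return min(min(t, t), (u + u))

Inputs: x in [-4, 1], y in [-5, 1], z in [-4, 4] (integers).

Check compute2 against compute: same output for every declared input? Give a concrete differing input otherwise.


These are not equivalent — on x=-3, y=1, z=-4 the outputs split (3 vs 2).
compute: t=-2, then u=2, then (((x % -2) * abs(u)) != abs(x)) is true, then t=3, then returns 3
compute2: t=-2, then u=1, then (not (((x % -2) * max(u, (-u))) == abs(x))) is true, then t=3, then v=-7, then returns 2
verdict: not equivalent; witness: x=-3, y=1, z=-4


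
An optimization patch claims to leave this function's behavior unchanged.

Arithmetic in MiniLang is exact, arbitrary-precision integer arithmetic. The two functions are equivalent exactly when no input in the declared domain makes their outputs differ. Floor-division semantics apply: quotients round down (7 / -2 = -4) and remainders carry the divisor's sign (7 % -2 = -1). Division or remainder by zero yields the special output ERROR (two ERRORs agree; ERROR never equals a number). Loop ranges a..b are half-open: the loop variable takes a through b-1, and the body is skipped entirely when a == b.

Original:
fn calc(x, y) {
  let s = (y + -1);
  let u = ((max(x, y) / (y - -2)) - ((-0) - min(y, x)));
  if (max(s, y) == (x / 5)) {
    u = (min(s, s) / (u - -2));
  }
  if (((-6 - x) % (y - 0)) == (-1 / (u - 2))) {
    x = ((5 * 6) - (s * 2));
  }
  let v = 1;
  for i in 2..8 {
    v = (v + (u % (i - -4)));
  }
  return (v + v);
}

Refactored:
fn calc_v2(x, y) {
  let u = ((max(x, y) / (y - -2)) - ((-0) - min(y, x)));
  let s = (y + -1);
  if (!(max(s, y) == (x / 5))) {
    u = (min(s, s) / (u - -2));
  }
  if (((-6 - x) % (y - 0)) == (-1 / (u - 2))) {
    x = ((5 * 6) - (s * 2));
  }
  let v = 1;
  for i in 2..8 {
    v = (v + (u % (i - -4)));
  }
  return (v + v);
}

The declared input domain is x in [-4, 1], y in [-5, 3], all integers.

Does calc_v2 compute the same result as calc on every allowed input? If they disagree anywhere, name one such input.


Not equivalent: x=-4, y=-5 separates them (56 vs 38).
calc: s := -6 | u := -4 | (max(s, y) == (x / 5)): false | (((-6 - x) % (y - 0)) == (-1 / (u - 2))): false | v := 1 | iter i=2: | v := 3 | iter i=3: | v := 6 | iter i=4: | v := 10 | iter i=5: | v := 15 | iter i=6: | v := 21 | iter i=7: | v := 28 | result 56
calc_v2: u := -4 | s := -6 | (!(max(s, y) == (x / 5))): true | u := 3 | (((-6 - x) % (y - 0)) == (-1 / (u - 2))): false | v := 1 | iter i=2: | v := 4 | iter i=3: | v := 7 | iter i=4: | v := 10 | iter i=5: | v := 13 | iter i=6: | v := 16 | iter i=7: | v := 19 | result 38
verdict: not equivalent; witness: x=-4, y=-5


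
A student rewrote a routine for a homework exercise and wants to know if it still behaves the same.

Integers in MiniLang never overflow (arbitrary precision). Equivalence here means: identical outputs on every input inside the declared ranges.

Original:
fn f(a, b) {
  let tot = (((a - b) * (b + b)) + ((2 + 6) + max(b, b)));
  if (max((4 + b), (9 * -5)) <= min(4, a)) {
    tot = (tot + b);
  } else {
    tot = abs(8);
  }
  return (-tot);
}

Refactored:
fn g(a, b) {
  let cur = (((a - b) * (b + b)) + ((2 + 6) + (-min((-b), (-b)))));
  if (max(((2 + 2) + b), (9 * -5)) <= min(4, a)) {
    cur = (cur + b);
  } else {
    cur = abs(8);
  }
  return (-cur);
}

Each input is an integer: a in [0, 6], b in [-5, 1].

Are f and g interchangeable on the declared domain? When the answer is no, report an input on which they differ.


Reading the diff, among the changes: arithmetic usage differs, and local variable names differ, and constant usage differs, and min/max/abs usage differs.
Tracing a=6, b=0: f: tot becomes 8; next (max((4 + b), (9 * -5)) <= min(4, a)) evaluates to true; next tot becomes 8; next final value -8 | g: cur becomes 8; next (max(((2 + 2) + b), (9 * -5)) <= min(4, a)) evaluates to true; next cur becomes 8; next final value -8 — matching result -8.
Across all 49 domain points the two functions coincide.
verdict: equivalent


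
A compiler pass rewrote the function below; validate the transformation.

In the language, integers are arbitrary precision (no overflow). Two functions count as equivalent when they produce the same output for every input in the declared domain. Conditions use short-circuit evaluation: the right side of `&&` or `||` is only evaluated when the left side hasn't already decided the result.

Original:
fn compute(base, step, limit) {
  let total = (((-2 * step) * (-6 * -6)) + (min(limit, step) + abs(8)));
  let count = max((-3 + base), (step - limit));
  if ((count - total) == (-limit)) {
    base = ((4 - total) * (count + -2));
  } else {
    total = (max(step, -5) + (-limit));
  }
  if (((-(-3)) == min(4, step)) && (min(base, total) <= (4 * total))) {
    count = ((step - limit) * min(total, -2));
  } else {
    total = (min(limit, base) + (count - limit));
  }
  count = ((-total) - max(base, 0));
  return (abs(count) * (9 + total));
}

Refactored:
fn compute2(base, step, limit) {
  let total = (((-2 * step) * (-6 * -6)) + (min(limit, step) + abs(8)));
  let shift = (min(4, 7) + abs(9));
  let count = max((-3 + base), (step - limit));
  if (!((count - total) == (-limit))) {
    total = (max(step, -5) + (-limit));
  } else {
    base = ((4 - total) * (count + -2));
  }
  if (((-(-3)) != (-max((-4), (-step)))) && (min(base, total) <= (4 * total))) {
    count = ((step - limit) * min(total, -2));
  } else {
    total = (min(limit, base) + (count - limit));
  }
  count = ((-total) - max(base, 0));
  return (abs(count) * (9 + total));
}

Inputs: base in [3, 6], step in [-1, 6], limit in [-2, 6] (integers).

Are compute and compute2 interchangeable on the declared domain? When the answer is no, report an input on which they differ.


Try base=3, step=4, limit=4.
compute: total=-276, then count=0, then ((count - total) == (-limit)) is false, then total=0, then (((-(-3)) == min(4, step)) && (min(base, total) <= (4 * total))) is false, then total=-1, then count=-2, then returns 16
compute2: total=-276, then shift=13, then count=0, then (!((count - total) == (-limit))) is true, then total=0, then (((-(-3)) != (-max((-4), (-step)))) && (min(base, total) <= (4 * total))) is true, then count=0, then count=-3, then returns 27
16 against 27: the behavior changed.
verdict: not equivalent; witness: base=3, step=4, limit=4


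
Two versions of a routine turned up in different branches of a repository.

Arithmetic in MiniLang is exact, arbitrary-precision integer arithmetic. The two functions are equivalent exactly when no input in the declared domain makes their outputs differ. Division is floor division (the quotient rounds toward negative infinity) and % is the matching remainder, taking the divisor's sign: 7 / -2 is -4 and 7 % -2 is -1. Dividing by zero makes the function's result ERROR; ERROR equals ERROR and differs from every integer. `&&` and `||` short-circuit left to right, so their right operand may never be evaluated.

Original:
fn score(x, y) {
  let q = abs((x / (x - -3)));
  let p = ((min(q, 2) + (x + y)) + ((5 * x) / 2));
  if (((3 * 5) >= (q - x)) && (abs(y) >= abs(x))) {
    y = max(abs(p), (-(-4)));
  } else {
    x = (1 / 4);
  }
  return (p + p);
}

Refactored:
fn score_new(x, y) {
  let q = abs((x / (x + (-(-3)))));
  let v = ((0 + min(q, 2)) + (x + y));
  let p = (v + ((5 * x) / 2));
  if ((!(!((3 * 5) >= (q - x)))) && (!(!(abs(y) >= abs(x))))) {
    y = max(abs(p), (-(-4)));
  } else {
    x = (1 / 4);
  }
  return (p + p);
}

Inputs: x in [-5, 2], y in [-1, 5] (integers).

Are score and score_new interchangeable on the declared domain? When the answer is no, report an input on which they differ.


Behavior is preserved: although statement counts differ, constant usage differs, arithmetic usage differs, boolean connective usage differs, local variable names differ, the outputs never diverge.
Tracing x=-1, y=2: score: q becomes 1; next p becomes -1; next (((3 * 5) >= (q - x)) && (abs(y) >= abs(x))) evaluates to true; next y becomes 4; next final value -2 | score_new: q becomes 1; next v becomes 2; next p becomes -1; next ((!(!((3 * 5) >= (q - x)))) && (!(!(abs(y) >= abs(x))))) evaluates to true; next y becomes 4; next final value -2 — matching result -2.
Across all 56 domain points the two functions coincide.
verdict: equivalent


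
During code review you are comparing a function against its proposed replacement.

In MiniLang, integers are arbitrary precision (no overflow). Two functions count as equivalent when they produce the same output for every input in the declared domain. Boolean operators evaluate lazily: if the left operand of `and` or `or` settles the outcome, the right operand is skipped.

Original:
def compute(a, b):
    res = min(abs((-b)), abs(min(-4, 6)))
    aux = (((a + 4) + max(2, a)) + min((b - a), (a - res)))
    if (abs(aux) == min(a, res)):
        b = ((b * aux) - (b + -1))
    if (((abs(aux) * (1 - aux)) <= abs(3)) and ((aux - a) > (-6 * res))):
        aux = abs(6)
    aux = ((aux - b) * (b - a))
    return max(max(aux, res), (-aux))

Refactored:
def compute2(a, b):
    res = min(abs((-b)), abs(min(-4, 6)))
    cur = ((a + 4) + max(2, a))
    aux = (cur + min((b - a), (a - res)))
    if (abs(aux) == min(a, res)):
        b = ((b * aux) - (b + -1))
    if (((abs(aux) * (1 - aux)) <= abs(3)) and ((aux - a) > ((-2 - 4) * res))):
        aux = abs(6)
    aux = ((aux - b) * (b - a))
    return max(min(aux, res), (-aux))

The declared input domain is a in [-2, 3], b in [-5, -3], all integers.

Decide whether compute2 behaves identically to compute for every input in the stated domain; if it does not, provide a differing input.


Try a=1, b=-5.
compute: res=4, then aux=1, then (abs(aux) == min(a, res)) is true, then b=1, then (((abs(aux) * (1 - aux)) <= abs(3)) and ((aux - a) > (-6 * res))) is true, then aux=6, then aux=0, then returns 4
compute2: res=4, then cur=7, then aux=1, then (abs(aux) == min(a, res)) is true, then b=1, then (((abs(aux) * (1 - aux)) <= abs(3)) and ((aux - a) > ((-2 - 4) * res))) is true, then aux=6, then aux=0, then returns 0
4 against 0: the behavior changed.
verdict: not equivalent; witness: a=1, b=-5


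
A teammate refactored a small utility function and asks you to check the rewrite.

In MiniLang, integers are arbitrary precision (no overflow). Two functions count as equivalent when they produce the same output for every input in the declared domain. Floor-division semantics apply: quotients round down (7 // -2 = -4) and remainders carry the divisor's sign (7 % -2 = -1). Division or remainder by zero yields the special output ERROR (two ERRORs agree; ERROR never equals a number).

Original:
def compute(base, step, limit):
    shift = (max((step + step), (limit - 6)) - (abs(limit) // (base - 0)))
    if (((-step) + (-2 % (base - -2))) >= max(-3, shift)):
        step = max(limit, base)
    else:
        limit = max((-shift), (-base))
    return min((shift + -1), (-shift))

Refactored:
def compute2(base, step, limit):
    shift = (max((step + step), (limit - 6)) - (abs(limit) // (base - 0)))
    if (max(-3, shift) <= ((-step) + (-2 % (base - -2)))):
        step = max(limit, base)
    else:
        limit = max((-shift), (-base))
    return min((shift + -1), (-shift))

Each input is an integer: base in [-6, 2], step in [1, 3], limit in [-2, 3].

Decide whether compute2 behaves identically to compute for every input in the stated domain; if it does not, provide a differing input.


The two versions differ — the changes include comparison usage differs.
Spot check at base=2, step=1, limit=-1 — compute: shift = 2; (((-step) + (-2 % (base - -2))) >= max(-3, shift)) -> false; limit = -2; return -2. compute2: shift = 2; (max(-3, shift) <= ((-step) + (-2 % (base - -2)))) -> false; limit = -2; return -2. Both give -2.
Across all 162 domain points the two functions coincide.
verdict: equivalent


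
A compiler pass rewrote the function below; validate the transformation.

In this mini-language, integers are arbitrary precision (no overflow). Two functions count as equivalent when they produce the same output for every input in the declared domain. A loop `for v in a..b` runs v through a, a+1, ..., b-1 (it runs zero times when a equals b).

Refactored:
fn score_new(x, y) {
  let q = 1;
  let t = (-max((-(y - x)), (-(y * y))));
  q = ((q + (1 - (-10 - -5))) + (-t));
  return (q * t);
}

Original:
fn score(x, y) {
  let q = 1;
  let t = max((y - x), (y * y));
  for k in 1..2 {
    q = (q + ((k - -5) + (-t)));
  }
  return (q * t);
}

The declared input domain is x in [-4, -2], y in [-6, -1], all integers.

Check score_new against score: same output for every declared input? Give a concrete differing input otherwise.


Evaluate both at x=-4, y=-6.
score: q=1, then t=36, then (k=1), then q=-29, then returns -1044
score_new: q=1, then t=-2, then q=9, then returns -18
-1044 != -18, so the rewrite changes behavior.
verdict: not equivalent; witness: x=-4, y=-6


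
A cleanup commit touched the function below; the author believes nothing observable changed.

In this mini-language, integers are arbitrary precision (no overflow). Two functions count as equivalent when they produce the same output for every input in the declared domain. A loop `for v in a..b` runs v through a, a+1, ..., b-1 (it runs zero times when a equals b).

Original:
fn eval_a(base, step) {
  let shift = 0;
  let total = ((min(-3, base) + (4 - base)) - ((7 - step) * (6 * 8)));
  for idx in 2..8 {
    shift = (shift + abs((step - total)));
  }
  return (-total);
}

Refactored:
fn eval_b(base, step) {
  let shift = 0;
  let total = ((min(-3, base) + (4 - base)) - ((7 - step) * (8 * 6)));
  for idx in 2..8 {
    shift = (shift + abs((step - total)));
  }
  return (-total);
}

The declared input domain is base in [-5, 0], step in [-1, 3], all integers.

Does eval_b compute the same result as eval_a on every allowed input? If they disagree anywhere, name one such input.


The two are interchangeable: same computation, different form, and every declared input agrees.
Spot check at base=-2, step=1 — eval_a: shift = 0; total = -285; [idx=2]; shift = 286; [idx=3]; shift = 572; [idx=4]; shift = 858; [idx=5]; shift = 1144; [idx=6]; shift = 1430; [idx=7]; shift = 1716; return 285. eval_b: shift = 0; total = -285; [idx=2]; shift = 286; [idx=3]; shift = 572; [idx=4]; shift = 858; [idx=5]; shift = 1144; [idx=6]; shift = 1430; [idx=7]; shift = 1716; return 285. Both give 285.
Across all 30 domain points the two functions coincide.
verdict: equivalent


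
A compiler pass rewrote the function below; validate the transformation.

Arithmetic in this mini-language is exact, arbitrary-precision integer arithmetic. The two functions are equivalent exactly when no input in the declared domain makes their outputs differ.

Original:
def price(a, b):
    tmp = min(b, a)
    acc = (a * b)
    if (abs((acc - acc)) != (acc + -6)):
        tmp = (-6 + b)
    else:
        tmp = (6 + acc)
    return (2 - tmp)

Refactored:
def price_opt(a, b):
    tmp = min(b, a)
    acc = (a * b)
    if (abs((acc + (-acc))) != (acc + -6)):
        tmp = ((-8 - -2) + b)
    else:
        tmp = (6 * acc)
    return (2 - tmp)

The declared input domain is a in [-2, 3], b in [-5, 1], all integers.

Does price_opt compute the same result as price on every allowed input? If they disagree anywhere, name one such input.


Try a=-2, b=-3.
price: tmp := -3 | acc := 6 | (abs((acc - acc)) != (acc + -6)): false | tmp := 12 | result -10
price_opt: tmp := -3 | acc := 6 | (abs((acc + (-acc))) != (acc + -6)): false | tmp := 36 | result -34
-10 and -34 differ, so these are not the same function on this domain.
verdict: not equivalent; witness: a=-2, b=-3


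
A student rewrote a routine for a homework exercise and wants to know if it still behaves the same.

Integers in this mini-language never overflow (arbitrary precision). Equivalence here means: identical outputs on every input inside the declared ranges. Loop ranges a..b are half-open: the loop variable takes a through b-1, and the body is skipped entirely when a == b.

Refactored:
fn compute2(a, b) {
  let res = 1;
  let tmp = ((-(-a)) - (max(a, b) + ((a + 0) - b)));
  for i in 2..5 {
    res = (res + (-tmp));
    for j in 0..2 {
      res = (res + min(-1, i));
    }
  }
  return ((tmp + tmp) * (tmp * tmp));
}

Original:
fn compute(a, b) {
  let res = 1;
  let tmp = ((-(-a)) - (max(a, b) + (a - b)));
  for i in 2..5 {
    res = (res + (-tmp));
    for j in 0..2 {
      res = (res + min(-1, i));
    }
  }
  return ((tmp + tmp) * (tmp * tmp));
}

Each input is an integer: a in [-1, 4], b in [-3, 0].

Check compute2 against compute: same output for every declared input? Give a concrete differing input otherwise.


Behavior is preserved: although constant usage differs; and arithmetic usage differs, the outputs never diverge.
Tracing a=4, b=0: compute: res = 1; tmp = -4; [i=2]; res = 5; [j=0]; res = 4; [j=1]; res = 3; [i=3]; res = 7; [j=0]; res = 6; [j=1]; res = 5; [i=4]; res = 9; [j=0]; res = 8; [j=1]; res = 7; return -128 | compute2: res = 1; tmp = -4; [i=2]; res = 5; [j=0]; res = 4; [j=1]; res = 3; [i=3]; res = 7; [j=0]; res = 6; [j=1]; res = 5; [i=4]; res = 9; [j=0]; res = 8; [j=1]; res = 7; return -128 — matching result -128.
Across all 24 domain points the two functions coincide.
verdict: equivalent
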